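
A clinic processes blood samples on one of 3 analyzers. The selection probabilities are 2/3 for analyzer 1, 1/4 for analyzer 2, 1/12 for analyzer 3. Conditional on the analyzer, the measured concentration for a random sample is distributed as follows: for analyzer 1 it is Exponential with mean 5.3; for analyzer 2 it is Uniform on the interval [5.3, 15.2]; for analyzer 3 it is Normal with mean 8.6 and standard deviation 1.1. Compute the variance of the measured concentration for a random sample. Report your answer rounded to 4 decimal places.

Per component, 1: μ=5.3, E[X²]=56.18; 2: μ=10.25, E[X²]=113.23; 3: μ=8.6, E[X²]=75.17.
E[X] = 0.666667·5.3 + 0.25·10.25 + 0.0833333·8.6 = 6.8125.
E[X²] = 0.666667·56.18 + 0.25·113.23 + 0.0833333·75.17 = 72.025.
Var(X) = E[X²] − (E[X])² = 72.025 − 46.4102 = 25.6148.

25.6148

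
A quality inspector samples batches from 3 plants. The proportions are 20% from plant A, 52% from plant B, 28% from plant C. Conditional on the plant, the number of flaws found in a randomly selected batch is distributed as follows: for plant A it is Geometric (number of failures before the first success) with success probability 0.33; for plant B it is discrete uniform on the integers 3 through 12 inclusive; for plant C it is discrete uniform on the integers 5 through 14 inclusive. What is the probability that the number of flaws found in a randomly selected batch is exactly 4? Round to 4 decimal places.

Conditional on each plant, P(X = 4): A: 0.0664987; B: 0.1; C: 0.
By total probability, P(X = 4) = 0.2·0.0664987 + 0.52·0.1 + 0.28·0 = 0.0652997.

0.0653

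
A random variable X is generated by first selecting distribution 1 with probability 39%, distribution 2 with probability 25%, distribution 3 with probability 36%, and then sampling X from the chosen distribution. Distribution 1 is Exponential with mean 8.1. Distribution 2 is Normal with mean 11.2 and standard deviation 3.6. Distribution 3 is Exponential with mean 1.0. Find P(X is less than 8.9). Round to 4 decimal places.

Conditional on each component, P(X < 8.9): 1: 0.666718; 2: 0.261448; 3: 0.999864.
By total probability, P(X < 8.9) = 0.39·0.666718 + 0.25·0.261448 + 0.36·0.999864 = 0.685333.

0.6853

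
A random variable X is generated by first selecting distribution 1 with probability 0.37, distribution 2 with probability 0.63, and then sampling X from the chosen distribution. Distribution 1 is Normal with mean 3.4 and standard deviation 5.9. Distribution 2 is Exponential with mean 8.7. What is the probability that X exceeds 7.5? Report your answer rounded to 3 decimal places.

0.356

Conditional on each component, P(X > 7.5): 1: 0.243554; 2: 0.422287.
By total probability, P(X > 7.5) = 0.37·0.243554 + 0.63·0.422287 = 0.356156.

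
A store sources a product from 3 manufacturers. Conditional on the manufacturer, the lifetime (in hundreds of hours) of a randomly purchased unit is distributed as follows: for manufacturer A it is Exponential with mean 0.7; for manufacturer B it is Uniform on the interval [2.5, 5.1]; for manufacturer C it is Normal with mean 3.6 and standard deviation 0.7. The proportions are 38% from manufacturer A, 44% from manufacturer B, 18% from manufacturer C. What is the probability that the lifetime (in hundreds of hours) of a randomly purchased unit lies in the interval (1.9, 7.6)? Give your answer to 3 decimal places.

Conditional on each manufacturer, P(1.9 < X < 7.6): A: 0.066233; B: 1; C: 0.992421.
By total probability, P(1.9 < X < 7.6) = 0.38·0.066233 + 0.44·1 + 0.18·0.992421 = 0.643804.

0.644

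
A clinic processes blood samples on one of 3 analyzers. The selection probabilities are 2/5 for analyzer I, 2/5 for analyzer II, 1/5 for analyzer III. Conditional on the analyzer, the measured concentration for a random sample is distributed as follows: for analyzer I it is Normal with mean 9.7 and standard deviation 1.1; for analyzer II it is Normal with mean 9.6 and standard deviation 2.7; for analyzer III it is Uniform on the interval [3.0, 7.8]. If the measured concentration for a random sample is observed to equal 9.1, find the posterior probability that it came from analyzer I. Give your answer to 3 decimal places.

0.683

Likelihoods f(9.1 | ·): I: 0.312544; II: 0.145244; III: 0.
Posterior ∝ prior × likelihood. Numerator for I: 0.4·0.312544 = 0.125018.
Normalizing constant: 0.4·0.312544 + 0.4·0.145244 + 0.2·0 = 0.183116.
P(I | observation) = 0.125018 / 0.183116 = 0.682726.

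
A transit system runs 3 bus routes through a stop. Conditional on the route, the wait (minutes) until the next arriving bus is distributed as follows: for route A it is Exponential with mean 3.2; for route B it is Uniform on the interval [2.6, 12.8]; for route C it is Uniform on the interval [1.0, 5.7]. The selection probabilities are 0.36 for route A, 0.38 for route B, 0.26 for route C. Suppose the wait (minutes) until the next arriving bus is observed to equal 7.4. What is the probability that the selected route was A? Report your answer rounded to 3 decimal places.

0.230

Likelihoods f(7.4 | ·): A: 0.0309417; B: 0.0980392; C: 0.
Posterior ∝ prior × likelihood. Numerator for A: 0.36·0.0309417 = 0.011139.
Normalizing constant: 0.36·0.0309417 + 0.38·0.0980392 + 0.26·0 = 0.0483939.
P(A | observation) = 0.011139 / 0.0483939 = 0.230174.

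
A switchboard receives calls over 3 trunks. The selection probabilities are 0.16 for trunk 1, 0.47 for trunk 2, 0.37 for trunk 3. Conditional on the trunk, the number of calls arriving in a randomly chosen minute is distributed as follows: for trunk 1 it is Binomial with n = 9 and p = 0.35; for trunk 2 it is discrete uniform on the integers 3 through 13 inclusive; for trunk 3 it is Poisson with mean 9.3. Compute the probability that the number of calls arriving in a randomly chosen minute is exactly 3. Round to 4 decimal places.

Conditional on each trunk, P(X = 3): 1: 0.271621; 2: 0.0909091; 3: 0.0122563.
By total probability, P(X = 3) = 0.16·0.271621 + 0.47·0.0909091 + 0.37·0.0122563 = 0.0907215.

0.0907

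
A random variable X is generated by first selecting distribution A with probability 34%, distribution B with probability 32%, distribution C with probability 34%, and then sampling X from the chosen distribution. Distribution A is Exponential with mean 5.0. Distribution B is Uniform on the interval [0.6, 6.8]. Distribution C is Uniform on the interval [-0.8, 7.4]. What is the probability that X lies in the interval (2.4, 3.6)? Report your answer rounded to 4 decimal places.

Conditional on each component, P(2.4 < X < 3.6): A: 0.132031; B: 0.193548; C: 0.146341.
By total probability, P(2.4 < X < 3.6) = 0.34·0.132031 + 0.32·0.193548 + 0.34·0.146341 = 0.156582.

0.1566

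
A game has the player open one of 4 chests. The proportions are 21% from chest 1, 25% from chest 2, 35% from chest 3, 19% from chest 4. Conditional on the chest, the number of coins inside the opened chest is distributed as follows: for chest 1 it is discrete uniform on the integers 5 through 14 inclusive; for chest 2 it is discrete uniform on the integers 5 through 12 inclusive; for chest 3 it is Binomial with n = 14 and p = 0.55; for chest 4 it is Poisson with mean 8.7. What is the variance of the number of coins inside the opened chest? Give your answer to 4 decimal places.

6.3513

Per component, 1: μ=9.5, E[X²]=98.5; 2: μ=8.5, E[X²]=77.5; 3: μ=7.7, E[X²]=62.755; 4: μ=8.7, E[X²]=84.39.
E[X] = 0.21·9.5 + 0.25·8.5 + 0.35·7.7 + 0.19·8.7 = 8.468.
E[X²] = 0.21·98.5 + 0.25·77.5 + 0.35·62.755 + 0.19·84.39 = 78.0584.
Var(X) = E[X²] − (E[X])² = 78.0584 − 71.707 = 6.35133.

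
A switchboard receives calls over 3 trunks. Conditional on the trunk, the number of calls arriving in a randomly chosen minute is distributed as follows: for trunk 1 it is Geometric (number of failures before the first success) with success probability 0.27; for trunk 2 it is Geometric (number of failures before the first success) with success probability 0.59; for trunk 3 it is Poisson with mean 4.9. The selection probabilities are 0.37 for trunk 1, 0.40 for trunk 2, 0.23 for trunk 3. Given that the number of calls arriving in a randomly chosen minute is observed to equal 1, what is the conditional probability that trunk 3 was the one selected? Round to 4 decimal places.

Likelihoods P(X=1 | ·): 1: 0.1971; 2: 0.2419; 3: 0.0364883.
Posterior ∝ prior × likelihood. Numerator for 3: 0.23·0.0364883 = 0.0083923.
Normalizing constant: 0.37·0.1971 + 0.4·0.2419 + 0.23·0.0364883 = 0.178079.
P(3 | observation) = 0.0083923 / 0.178079 = 0.0471268.

0.0471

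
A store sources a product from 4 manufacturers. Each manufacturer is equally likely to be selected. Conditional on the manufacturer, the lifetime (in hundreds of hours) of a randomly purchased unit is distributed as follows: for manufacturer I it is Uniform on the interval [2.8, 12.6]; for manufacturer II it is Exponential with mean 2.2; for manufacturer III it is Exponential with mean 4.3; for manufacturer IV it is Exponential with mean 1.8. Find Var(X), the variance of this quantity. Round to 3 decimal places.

Per component, I: μ=7.7, E[X²]=67.2933; II: μ=2.2, E[X²]=9.68; III: μ=4.3, E[X²]=36.98; IV: μ=1.8, E[X²]=6.48.
E[X] = 0.25·7.7 + 0.25·2.2 + 0.25·4.3 + 0.25·1.8 = 4.
E[X²] = 0.25·67.2933 + 0.25·9.68 + 0.25·36.98 + 0.25·6.48 = 30.1083.
Var(X) = E[X²] − (E[X])² = 30.1083 − 16 = 14.1083.

14.108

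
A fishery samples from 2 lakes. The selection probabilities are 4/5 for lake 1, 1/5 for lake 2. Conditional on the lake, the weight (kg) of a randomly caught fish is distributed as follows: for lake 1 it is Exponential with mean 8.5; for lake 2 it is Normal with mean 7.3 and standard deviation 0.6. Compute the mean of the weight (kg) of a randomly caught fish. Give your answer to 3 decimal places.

8.260

Component means — 1: 8.5; 2: 7.3.
E[X] = 0.8·8.5 + 0.2·7.3 = 8.26.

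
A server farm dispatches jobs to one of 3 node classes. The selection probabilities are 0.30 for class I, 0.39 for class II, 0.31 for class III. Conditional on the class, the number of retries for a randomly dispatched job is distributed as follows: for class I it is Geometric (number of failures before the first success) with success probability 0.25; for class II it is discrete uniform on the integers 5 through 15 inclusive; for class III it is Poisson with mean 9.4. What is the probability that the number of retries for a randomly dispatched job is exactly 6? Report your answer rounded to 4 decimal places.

0.0734

Conditional on each class, P(X = 6): I: 0.0444946; II: 0.0909091; III: 0.0792623.
By total probability, P(X = 6) = 0.3·0.0444946 + 0.39·0.0909091 + 0.31·0.0792623 = 0.0733742.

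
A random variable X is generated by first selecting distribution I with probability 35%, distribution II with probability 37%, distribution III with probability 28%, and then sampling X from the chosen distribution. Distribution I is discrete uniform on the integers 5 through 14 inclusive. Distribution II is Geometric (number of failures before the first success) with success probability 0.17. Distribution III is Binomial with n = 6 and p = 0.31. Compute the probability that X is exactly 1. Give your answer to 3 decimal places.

0.134

Conditional on each component, P(X = 1): I: 0; II: 0.1411; III: 0.29091.
By total probability, P(X = 1) = 0.35·0 + 0.37·0.1411 + 0.28·0.29091 = 0.133662.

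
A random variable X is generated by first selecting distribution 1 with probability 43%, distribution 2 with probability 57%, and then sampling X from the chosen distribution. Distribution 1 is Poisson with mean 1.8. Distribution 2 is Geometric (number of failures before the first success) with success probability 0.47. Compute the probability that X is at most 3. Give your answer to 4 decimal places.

Conditional on each component, P(X ≤ 3): 1: 0.891292; 2: 0.921095.
By total probability, P(X ≤ 3) = 0.43·0.891292 + 0.57·0.921095 = 0.90828.

0.9083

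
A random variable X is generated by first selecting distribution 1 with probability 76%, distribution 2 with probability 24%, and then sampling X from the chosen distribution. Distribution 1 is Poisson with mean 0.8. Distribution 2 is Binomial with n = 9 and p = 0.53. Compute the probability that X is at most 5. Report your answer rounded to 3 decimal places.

0.924

Conditional on each component, P(X ≤ 5): 1: 0.999816; 2: 0.683648.
By total probability, P(X ≤ 5) = 0.76·0.999816 + 0.24·0.683648 = 0.923936.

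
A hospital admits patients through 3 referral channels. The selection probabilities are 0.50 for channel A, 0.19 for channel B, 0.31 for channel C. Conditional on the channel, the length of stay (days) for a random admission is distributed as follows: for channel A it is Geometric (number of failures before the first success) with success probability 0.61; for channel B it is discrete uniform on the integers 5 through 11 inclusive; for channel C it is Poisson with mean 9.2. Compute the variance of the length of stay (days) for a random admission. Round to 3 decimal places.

20.727

Per component, A: μ=0.639344, E[X²]=1.45687; B: μ=8, E[X²]=68; C: μ=9.2, E[X²]=93.84.
E[X] = 0.5·0.639344 + 0.19·8 + 0.31·9.2 = 4.69167.
E[X²] = 0.5·1.45687 + 0.19·68 + 0.31·93.84 = 42.7388.
Var(X) = E[X²] − (E[X])² = 42.7388 − 22.0118 = 20.727.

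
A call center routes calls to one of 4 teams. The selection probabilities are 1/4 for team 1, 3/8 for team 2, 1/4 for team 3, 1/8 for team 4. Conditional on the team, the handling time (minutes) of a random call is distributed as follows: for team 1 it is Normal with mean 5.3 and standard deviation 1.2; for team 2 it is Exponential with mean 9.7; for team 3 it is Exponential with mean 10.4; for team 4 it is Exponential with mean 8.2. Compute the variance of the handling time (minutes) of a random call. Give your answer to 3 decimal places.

75.095

Per component, 1: μ=5.3, E[X²]=29.53; 2: μ=9.7, E[X²]=188.18; 3: μ=10.4, E[X²]=216.32; 4: μ=8.2, E[X²]=134.48.
E[X] = 0.25·5.3 + 0.375·9.7 + 0.25·10.4 + 0.125·8.2 = 8.5875.
E[X²] = 0.25·29.53 + 0.375·188.18 + 0.25·216.32 + 0.125·134.48 = 148.84.
Var(X) = E[X²] − (E[X])² = 148.84 − 73.7452 = 75.0948.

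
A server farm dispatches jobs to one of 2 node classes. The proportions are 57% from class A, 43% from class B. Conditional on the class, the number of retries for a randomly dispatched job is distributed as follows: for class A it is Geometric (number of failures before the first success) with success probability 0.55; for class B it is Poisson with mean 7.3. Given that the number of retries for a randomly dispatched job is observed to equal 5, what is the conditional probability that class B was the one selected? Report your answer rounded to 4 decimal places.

0.8966

Likelihoods P(X=5 | ·): A: 0.010149; B: 0.116703.
Posterior ∝ prior × likelihood. Numerator for B: 0.43·0.116703 = 0.0501824.
Normalizing constant: 0.57·0.010149 + 0.43·0.116703 = 0.0559674.
P(B | observation) = 0.0501824 / 0.0559674 = 0.896637.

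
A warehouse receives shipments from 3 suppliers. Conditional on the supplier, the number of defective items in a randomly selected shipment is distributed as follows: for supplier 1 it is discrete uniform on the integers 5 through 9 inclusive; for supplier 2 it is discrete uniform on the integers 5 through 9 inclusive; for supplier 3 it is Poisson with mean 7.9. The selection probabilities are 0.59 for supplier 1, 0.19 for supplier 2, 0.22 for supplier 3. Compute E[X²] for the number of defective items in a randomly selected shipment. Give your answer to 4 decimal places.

For each component E[X²] = Var + (mean)², giving 1: 51; 2: 51; 3: 70.31.
Overall E[X²] = 0.59·51 + 0.19·51 + 0.22·70.31 = 55.2482.

55.2482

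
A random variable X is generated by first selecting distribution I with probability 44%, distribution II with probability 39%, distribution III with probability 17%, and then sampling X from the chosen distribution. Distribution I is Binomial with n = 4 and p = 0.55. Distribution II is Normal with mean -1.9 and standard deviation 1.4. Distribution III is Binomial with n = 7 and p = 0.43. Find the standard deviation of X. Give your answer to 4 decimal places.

Per component, I: μ=2.2, E[X²]=5.83; II: μ=-1.9, E[X²]=5.57; III: μ=3.01, E[X²]=10.7758.
E[X] = 0.44·2.2 + 0.39·-1.9 + 0.17·3.01 = 0.7387.
E[X²] = 0.44·5.83 + 0.39·5.57 + 0.17·10.7758 = 6.56939.
Var(X) = E[X²] − (E[X])² = 6.56939 − 0.545678 = 6.02371.
SD(X) = √6.02371 = 2.45432.

2.4543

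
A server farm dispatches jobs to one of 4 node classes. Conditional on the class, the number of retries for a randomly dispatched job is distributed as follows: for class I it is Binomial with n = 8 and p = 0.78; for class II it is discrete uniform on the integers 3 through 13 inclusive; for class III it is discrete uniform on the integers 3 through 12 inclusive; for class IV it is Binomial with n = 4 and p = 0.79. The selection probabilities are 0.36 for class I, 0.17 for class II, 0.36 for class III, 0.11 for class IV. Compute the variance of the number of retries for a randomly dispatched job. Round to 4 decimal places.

Per component, I: μ=6.24, E[X²]=40.3104; II: μ=8, E[X²]=74; III: μ=7.5, E[X²]=64.5; IV: μ=3.16, E[X²]=10.6492.
E[X] = 0.36·6.24 + 0.17·8 + 0.36·7.5 + 0.11·3.16 = 6.654.
E[X²] = 0.36·40.3104 + 0.17·74 + 0.36·64.5 + 0.11·10.6492 = 51.4832.
Var(X) = E[X²] − (E[X])² = 51.4832 − 44.2757 = 7.20744.

7.2074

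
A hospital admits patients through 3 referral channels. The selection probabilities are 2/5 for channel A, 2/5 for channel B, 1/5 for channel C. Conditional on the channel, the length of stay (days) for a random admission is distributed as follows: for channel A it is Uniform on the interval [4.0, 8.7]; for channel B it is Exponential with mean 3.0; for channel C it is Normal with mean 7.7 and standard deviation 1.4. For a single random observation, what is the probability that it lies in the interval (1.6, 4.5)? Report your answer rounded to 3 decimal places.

Conditional on each channel, P(1.6 < X < 4.5): A: 0.106383; B: 0.363516; C: 0.0111289.
By total probability, P(1.6 < X < 4.5) = 0.4·0.106383 + 0.4·0.363516 + 0.2·0.0111289 = 0.190185.

0.190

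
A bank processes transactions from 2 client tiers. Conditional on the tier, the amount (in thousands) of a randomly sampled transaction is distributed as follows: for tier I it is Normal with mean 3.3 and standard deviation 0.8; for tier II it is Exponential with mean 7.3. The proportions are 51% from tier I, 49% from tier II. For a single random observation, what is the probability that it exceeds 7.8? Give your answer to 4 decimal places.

Conditional on each tier, P(X > 7.8): I: 9.2754e-09; II: 0.343526.
By total probability, P(X > 7.8) = 0.51·9.2754e-09 + 0.49·0.343526 = 0.168328.

0.1683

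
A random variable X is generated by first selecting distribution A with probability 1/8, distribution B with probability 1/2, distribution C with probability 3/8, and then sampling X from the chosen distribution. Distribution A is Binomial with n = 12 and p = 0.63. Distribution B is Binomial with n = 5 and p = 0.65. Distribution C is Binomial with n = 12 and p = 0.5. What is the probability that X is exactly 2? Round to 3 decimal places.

Conditional on each component, P(X = 2): A: 0.00125963; B: 0.181147; C: 0.0161133.
By total probability, P(X = 2) = 0.125·0.00125963 + 0.5·0.181147 + 0.375·0.0161133 = 0.0967734.

0.097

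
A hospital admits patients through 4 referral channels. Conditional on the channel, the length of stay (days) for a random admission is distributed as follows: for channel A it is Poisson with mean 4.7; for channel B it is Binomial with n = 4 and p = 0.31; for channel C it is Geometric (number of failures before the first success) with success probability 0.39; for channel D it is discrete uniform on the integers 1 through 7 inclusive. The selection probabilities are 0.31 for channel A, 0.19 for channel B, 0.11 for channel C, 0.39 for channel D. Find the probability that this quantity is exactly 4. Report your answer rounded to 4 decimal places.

Conditional on each channel, P(X = 4): A: 0.184925; B: 0.00923521; C: 0.0539988; D: 0.142857.
By total probability, P(X = 4) = 0.31·0.184925 + 0.19·0.00923521 + 0.11·0.0539988 + 0.39·0.142857 = 0.120736.

0.1207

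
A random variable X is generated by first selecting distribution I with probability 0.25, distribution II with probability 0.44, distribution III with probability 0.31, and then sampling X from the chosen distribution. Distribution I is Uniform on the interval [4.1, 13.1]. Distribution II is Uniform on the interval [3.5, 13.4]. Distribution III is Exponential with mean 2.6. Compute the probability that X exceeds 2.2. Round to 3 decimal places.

0.823

Conditional on each component, P(X > 2.2): I: 1; II: 1; III: 0.429062.
By total probability, P(X > 2.2) = 0.25·1 + 0.44·1 + 0.31·0.429062 = 0.823009.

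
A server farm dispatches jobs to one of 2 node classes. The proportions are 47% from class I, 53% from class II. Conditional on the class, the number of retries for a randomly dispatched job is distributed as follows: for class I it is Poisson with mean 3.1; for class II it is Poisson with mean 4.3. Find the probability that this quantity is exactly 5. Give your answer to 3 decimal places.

Conditional on each class, P(X = 5): I: 0.107477; II: 0.166224.
By total probability, P(X = 5) = 0.47·0.107477 + 0.53·0.166224 = 0.138613.

0.139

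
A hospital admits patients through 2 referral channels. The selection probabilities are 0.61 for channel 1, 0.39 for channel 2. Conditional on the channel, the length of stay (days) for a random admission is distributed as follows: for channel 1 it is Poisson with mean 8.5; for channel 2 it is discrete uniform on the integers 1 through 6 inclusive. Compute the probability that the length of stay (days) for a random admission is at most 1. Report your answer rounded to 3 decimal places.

0.066

Conditional on each channel, P(X ≤ 1): 1: 0.00193295; 2: 0.166667.
By total probability, P(X ≤ 1) = 0.61·0.00193295 + 0.39·0.166667 = 0.0661791.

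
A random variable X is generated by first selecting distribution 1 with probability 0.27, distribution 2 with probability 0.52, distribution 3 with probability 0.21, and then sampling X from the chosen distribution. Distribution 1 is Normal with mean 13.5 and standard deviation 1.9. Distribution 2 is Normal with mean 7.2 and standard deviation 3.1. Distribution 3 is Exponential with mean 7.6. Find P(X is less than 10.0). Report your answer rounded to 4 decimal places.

Conditional on each component, P(X < 10.0): 1: 0.0327299; 2: 0.816797; 3: 0.731738.
By total probability, P(X < 10.0) = 0.27·0.0327299 + 0.52·0.816797 + 0.21·0.731738 = 0.587236.

0.5872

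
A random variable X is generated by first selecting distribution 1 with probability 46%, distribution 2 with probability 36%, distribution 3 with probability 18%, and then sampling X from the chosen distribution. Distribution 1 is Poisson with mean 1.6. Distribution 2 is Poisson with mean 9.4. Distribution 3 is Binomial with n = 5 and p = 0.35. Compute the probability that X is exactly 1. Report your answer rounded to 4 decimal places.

Conditional on each component, P(X = 1): 1: 0.323034; 2: 0.000777606; 3: 0.312386.
By total probability, P(X = 1) = 0.46·0.323034 + 0.36·0.000777606 + 0.18·0.312386 = 0.205105.

0.2051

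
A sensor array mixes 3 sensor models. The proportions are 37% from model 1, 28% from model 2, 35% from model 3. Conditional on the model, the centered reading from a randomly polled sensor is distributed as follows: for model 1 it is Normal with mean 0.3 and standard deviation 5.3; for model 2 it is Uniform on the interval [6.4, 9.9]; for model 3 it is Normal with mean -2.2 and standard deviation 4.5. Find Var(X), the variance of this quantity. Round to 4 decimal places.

Per component, 1: μ=0.3, E[X²]=28.18; 2: μ=8.15, E[X²]=67.4433; 3: μ=-2.2, E[X²]=25.09.
E[X] = 0.37·0.3 + 0.28·8.15 + 0.35·-2.2 = 1.623.
E[X²] = 0.37·28.18 + 0.28·67.4433 + 0.35·25.09 = 38.0922.
Var(X) = E[X²] − (E[X])² = 38.0922 − 2.63413 = 35.4581.

35.4581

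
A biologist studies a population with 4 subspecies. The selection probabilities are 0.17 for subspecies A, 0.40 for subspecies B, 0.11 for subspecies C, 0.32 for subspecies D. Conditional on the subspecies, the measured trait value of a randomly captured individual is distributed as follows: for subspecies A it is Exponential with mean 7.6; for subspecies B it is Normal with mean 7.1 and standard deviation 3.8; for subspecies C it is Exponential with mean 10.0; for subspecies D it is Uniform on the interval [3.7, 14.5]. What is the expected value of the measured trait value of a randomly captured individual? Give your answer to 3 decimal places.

8.144

Component means — A: 7.6; B: 7.1; C: 10; D: 9.1.
E[X] = 0.17·7.6 + 0.4·7.1 + 0.11·10 + 0.32·9.1 = 8.144.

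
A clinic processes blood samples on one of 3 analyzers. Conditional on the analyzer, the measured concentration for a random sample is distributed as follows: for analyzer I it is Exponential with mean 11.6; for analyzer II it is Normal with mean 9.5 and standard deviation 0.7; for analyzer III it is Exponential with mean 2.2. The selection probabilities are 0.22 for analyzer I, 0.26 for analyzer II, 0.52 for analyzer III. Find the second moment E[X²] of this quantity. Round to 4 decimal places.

For each component E[X²] = Var + (mean)², giving I: 269.12; II: 90.74; III: 9.68.
Overall E[X²] = 0.22·269.12 + 0.26·90.74 + 0.52·9.68 = 87.8324.

87.8324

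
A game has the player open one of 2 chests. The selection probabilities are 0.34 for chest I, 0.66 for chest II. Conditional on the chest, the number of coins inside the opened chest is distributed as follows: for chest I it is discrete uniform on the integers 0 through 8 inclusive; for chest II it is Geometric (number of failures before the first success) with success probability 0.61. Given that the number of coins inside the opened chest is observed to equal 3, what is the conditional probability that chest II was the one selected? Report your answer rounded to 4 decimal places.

0.3873

Likelihoods P(X=3 | ·): I: 0.111111; II: 0.0361846.
Posterior ∝ prior × likelihood. Numerator for II: 0.66·0.0361846 = 0.0238818.
Normalizing constant: 0.34·0.111111 + 0.66·0.0361846 = 0.0616596.
P(II | observation) = 0.0238818 / 0.0616596 = 0.387317.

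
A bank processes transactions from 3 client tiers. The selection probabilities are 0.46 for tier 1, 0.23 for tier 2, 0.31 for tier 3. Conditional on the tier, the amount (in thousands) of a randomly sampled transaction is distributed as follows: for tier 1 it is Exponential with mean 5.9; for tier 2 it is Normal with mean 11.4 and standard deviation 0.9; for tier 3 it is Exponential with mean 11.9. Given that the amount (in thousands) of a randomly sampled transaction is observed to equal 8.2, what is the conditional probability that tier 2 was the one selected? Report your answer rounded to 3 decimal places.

0.006

Likelihoods f(8.2 | ·): 1: 0.0422233; 2: 0.000797072; 3: 0.0421882.
Posterior ∝ prior × likelihood. Numerator for 2: 0.23·0.000797072 = 0.000183327.
Normalizing constant: 0.46·0.0422233 + 0.23·0.000797072 + 0.31·0.0421882 = 0.0326844.
P(2 | observation) = 0.000183327 / 0.0326844 = 0.00560899.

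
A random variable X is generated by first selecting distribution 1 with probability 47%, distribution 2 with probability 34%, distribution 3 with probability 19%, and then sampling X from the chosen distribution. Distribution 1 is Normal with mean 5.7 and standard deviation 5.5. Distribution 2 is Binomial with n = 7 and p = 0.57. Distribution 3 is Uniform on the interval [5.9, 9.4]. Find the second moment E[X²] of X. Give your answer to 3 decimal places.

46.797

For each component E[X²] = Var + (mean)², giving 1: 62.74; 2: 17.6358; 3: 59.5433.
Overall E[X²] = 0.47·62.74 + 0.34·17.6358 + 0.19·59.5433 = 46.7972.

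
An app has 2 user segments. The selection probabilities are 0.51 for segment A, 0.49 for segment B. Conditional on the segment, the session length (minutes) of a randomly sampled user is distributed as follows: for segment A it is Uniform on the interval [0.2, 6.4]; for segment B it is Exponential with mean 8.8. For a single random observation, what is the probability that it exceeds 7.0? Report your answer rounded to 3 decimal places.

0.221

Conditional on each segment, P(X > 7.0): A: 0; B: 0.451376.
By total probability, P(X > 7.0) = 0.51·0 + 0.49·0.451376 = 0.221174.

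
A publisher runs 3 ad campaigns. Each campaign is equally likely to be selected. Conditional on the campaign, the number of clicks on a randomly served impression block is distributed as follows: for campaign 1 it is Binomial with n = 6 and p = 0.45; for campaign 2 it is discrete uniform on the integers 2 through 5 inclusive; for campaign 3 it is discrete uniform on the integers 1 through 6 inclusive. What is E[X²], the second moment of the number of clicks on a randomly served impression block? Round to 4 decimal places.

12.4806

For each component E[X²] = Var + (mean)², giving 1: 8.775; 2: 13.5; 3: 15.1667.
Overall E[X²] = 0.333333·8.775 + 0.333333·13.5 + 0.333333·15.1667 = 12.4806.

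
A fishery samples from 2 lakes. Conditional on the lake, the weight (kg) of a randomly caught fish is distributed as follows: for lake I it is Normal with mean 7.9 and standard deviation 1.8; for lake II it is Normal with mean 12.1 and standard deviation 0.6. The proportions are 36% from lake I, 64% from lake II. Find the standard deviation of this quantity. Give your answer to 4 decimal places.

2.3369

Per component, I: μ=7.9, E[X²]=65.65; II: μ=12.1, E[X²]=146.77.
E[X] = 0.36·7.9 + 0.64·12.1 = 10.588.
E[X²] = 0.36·65.65 + 0.64·146.77 = 117.567.
Var(X) = E[X²] − (E[X])² = 117.567 − 112.106 = 5.46106.
SD(X) = √5.46106 = 2.33689.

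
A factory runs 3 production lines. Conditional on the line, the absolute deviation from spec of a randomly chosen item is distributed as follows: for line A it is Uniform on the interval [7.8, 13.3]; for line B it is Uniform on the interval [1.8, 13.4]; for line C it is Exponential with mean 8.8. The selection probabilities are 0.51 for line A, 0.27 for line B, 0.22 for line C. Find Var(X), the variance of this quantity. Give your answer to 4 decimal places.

Per component, A: μ=10.55, E[X²]=113.823; B: μ=7.6, E[X²]=68.9733; C: μ=8.8, E[X²]=154.88.
E[X] = 0.51·10.55 + 0.27·7.6 + 0.22·8.8 = 9.3685.
E[X²] = 0.51·113.823 + 0.27·68.9733 + 0.22·154.88 = 110.746.
Var(X) = E[X²] − (E[X])² = 110.746 − 87.7688 = 22.9775.

22.9775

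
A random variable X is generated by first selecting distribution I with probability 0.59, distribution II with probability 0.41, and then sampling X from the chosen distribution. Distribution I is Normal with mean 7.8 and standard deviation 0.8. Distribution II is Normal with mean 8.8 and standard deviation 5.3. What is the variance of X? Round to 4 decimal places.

12.1364

Per component, I: μ=7.8, E[X²]=61.48; II: μ=8.8, E[X²]=105.53.
E[X] = 0.59·7.8 + 0.41·8.8 = 8.21.
E[X²] = 0.59·61.48 + 0.41·105.53 = 79.5405.
Var(X) = E[X²] − (E[X])² = 79.5405 − 67.4041 = 12.1364.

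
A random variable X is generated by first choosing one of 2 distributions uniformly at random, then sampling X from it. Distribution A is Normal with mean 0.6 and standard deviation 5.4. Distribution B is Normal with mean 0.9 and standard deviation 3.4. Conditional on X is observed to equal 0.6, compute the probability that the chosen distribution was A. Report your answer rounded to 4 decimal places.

Likelihoods f(0.6 | ·): A: 0.0738782; B: 0.11688.
Posterior ∝ prior × likelihood. Numerator for A: 0.5·0.0738782 = 0.0369391.
Normalizing constant: 0.5·0.0738782 + 0.5·0.11688 = 0.0953791.
P(A | observation) = 0.0369391 / 0.0953791 = 0.387287.

0.3873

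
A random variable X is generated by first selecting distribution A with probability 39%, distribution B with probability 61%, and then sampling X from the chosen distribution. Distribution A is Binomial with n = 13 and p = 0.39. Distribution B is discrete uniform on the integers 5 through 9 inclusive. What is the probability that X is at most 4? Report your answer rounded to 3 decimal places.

Conditional on each component, P(X ≤ 4): A: 0.381155; B: 0.
By total probability, P(X ≤ 4) = 0.39·0.381155 + 0.61·0 = 0.14865.

0.149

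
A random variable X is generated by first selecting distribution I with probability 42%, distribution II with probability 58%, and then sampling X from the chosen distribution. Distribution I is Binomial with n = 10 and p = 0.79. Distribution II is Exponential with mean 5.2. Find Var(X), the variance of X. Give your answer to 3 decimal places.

18.156

Per component, I: μ=7.9, E[X²]=64.069; II: μ=5.2, E[X²]=54.08.
E[X] = 0.42·7.9 + 0.58·5.2 = 6.334.
E[X²] = 0.42·64.069 + 0.58·54.08 = 58.2754.
Var(X) = E[X²] − (E[X])² = 58.2754 − 40.1196 = 18.1558.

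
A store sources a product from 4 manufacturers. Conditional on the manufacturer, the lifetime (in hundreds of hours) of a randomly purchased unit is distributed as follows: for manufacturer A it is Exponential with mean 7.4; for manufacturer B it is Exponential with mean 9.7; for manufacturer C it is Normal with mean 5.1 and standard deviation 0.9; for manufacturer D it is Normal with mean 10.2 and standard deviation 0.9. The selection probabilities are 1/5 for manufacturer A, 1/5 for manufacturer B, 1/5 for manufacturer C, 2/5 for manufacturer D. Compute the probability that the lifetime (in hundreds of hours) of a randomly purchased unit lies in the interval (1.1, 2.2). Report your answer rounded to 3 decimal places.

Conditional on each manufacturer, P(1.1 < X < 2.2): A: 0.119049; B: 0.0957147; C: 0.000631596; D: 0.
By total probability, P(1.1 < X < 2.2) = 0.2·0.119049 + 0.2·0.0957147 + 0.2·0.000631596 + 0.4·0 = 0.043079.

0.043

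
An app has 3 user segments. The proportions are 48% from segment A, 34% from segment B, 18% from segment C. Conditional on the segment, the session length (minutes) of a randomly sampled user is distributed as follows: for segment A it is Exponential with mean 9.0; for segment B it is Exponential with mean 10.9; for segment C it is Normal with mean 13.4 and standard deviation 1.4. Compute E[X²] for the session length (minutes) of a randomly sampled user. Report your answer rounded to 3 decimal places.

For each component E[X²] = Var + (mean)², giving A: 162; B: 237.62; C: 181.52.
Overall E[X²] = 0.48·162 + 0.34·237.62 + 0.18·181.52 = 191.224.

191.224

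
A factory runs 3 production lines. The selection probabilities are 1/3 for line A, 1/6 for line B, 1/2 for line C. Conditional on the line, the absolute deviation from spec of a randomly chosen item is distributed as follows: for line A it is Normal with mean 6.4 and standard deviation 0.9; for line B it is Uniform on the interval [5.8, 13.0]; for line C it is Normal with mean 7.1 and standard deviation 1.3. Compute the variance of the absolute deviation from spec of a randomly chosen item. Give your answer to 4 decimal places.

Per component, A: μ=6.4, E[X²]=41.77; B: μ=9.4, E[X²]=92.68; C: μ=7.1, E[X²]=52.1.
E[X] = 0.333333·6.4 + 0.166667·9.4 + 0.5·7.1 = 7.25.
E[X²] = 0.333333·41.77 + 0.166667·92.68 + 0.5·52.1 = 55.42.
Var(X) = E[X²] − (E[X])² = 55.42 − 52.5625 = 2.8575.

2.8575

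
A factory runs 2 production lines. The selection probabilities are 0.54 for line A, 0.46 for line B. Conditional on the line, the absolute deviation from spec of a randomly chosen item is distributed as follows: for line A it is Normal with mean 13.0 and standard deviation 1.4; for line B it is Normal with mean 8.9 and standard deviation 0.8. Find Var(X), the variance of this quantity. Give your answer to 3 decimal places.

5.528

Per component, A: μ=13, E[X²]=170.96; B: μ=8.9, E[X²]=79.85.
E[X] = 0.54·13 + 0.46·8.9 = 11.114.
E[X²] = 0.54·170.96 + 0.46·79.85 = 129.049.
Var(X) = E[X²] − (E[X])² = 129.049 − 123.521 = 5.5284.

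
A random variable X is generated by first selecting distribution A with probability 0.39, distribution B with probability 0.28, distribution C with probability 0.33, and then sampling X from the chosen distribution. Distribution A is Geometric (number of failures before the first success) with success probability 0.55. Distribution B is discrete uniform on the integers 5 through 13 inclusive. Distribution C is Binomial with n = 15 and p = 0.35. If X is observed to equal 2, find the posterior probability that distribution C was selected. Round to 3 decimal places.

Likelihoods P(X=2 | ·): A: 0.111375; B: 0; C: 0.0475553.
Posterior ∝ prior × likelihood. Numerator for C: 0.33·0.0475553 = 0.0156933.
Normalizing constant: 0.39·0.111375 + 0.28·0 + 0.33·0.0475553 = 0.0591295.
P(C | observation) = 0.0156933 / 0.0591295 = 0.265405.

0.265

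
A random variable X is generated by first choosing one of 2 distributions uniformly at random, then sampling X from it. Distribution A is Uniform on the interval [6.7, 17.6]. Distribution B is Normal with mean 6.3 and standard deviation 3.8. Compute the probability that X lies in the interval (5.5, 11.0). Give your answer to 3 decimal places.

0.435

Conditional on each component, P(5.5 < X < 11.0): A: 0.394495; B: 0.475299.
By total probability, P(5.5 < X < 11.0) = 0.5·0.394495 + 0.5·0.475299 = 0.434897.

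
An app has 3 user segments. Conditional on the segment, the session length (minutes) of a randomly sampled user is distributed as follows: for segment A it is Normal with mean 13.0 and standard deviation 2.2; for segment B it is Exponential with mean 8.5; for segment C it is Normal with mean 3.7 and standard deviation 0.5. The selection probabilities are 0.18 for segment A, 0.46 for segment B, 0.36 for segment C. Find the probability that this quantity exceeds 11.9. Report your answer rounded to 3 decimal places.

Conditional on each segment, P(X > 11.9): A: 0.691462; B: 0.246597; C: 0.
By total probability, P(X > 11.9) = 0.18·0.691462 + 0.46·0.246597 + 0.36·0 = 0.237898.

0.238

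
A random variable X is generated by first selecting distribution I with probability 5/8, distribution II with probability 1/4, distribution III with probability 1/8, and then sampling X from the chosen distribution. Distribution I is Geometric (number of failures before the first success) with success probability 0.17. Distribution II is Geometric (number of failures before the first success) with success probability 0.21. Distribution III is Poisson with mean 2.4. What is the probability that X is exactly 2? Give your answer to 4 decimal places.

Conditional on each component, P(X = 2): I: 0.117113; II: 0.131061; III: 0.261268.
By total probability, P(X = 2) = 0.625·0.117113 + 0.25·0.131061 + 0.125·0.261268 = 0.138619.

0.1386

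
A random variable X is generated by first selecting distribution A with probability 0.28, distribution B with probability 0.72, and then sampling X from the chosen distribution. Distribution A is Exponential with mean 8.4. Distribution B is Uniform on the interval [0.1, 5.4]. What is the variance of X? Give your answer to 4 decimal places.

27.8778

Per component, A: μ=8.4, E[X²]=141.12; B: μ=2.75, E[X²]=9.90333.
E[X] = 0.28·8.4 + 0.72·2.75 = 4.332.
E[X²] = 0.28·141.12 + 0.72·9.90333 = 46.644.
Var(X) = E[X²] − (E[X])² = 46.644 − 18.7662 = 27.8778.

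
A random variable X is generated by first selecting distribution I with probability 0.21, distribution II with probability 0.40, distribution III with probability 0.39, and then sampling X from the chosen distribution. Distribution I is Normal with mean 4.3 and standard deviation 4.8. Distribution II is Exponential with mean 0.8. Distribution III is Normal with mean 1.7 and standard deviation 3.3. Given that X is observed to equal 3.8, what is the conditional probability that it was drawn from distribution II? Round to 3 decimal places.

0.072

Likelihoods f(3.8 | ·): I: 0.0826633; II: 0.0108146; III: 0.0987326.
Posterior ∝ prior × likelihood. Numerator for II: 0.4·0.0108146 = 0.00432585.
Normalizing constant: 0.21·0.0826633 + 0.4·0.0108146 + 0.39·0.0987326 = 0.0601908.
P(II | observation) = 0.00432585 / 0.0601908 = 0.0718689.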